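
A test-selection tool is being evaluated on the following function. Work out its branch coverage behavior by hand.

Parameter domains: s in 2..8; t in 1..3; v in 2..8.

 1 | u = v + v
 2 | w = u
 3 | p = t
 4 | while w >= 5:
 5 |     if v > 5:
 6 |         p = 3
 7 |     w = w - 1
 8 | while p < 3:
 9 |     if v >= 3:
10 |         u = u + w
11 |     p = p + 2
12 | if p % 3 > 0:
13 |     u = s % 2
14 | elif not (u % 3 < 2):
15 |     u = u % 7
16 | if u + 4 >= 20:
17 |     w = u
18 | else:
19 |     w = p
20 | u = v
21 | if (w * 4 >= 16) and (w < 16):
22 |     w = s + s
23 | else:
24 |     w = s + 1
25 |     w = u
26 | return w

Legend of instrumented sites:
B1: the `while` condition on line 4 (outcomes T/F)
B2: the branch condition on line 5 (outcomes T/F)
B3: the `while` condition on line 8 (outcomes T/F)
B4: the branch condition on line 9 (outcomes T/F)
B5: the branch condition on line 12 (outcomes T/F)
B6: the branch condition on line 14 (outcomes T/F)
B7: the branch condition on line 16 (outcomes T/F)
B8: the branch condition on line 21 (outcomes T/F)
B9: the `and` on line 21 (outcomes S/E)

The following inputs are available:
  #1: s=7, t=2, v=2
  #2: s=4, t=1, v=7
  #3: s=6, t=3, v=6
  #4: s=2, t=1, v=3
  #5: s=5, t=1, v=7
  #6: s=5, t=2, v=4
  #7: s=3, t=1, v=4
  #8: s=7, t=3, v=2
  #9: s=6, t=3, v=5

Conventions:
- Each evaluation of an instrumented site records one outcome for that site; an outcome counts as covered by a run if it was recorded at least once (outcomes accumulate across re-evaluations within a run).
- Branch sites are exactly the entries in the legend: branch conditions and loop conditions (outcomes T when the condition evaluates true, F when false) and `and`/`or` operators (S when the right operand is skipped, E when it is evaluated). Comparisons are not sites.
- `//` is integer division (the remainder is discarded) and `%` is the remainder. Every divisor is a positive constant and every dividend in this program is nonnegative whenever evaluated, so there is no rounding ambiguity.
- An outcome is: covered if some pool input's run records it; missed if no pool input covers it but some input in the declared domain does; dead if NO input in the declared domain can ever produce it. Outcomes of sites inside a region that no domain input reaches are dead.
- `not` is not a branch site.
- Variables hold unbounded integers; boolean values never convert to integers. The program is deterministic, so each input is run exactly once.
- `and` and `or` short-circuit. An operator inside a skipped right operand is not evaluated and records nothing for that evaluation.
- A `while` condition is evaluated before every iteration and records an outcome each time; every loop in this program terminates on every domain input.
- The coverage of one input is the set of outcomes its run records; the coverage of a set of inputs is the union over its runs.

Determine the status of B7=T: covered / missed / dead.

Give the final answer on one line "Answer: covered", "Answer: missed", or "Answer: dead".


no pool input records B7=T
but domain input (s=2, t=1, v=8) does record it -> reachable, so missed
Answer: missed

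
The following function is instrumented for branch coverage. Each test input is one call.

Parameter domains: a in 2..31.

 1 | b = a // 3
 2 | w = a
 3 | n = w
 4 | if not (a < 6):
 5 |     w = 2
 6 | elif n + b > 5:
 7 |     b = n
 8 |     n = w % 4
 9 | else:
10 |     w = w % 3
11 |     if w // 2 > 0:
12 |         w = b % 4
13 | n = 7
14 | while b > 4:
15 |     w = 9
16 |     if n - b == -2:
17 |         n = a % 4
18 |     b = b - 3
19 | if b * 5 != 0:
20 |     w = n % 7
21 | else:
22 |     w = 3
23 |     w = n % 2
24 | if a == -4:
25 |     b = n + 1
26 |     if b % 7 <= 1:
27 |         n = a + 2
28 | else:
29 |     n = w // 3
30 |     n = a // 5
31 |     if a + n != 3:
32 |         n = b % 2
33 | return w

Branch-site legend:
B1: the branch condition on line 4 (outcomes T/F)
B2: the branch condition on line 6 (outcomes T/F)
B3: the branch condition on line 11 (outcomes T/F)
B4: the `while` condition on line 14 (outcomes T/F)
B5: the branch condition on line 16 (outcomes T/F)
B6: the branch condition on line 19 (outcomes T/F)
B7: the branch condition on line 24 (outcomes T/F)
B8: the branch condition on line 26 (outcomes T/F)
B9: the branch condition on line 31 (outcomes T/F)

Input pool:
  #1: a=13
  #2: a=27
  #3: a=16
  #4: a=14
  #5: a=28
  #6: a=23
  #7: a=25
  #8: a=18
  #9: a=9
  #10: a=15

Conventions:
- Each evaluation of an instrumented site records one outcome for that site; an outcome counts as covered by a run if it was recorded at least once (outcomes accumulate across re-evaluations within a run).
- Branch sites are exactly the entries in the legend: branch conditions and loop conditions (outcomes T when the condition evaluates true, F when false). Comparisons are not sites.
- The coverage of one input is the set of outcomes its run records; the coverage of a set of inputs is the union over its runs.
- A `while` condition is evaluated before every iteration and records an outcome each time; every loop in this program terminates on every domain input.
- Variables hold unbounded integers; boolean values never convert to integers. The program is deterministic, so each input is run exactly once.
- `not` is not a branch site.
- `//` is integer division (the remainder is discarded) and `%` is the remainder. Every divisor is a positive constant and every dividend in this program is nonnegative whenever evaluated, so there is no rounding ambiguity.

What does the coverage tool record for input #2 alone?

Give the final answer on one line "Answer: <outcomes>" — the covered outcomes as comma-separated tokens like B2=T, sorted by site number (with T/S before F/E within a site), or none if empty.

Event log for input #2 (a=27):
  B1->T, B4->T, B5->T, B4->T, B5->F, B4->F, B6->T, B7->F, B9->T
as a set, this run covers: B1=T, B4=T, B4=F, B5=T, B5=F, B6=T, B7=F, B9=T

Answer: B1=T, B4=T, B4=F, B5=T, B5=F, B6=T, B7=F, B9=T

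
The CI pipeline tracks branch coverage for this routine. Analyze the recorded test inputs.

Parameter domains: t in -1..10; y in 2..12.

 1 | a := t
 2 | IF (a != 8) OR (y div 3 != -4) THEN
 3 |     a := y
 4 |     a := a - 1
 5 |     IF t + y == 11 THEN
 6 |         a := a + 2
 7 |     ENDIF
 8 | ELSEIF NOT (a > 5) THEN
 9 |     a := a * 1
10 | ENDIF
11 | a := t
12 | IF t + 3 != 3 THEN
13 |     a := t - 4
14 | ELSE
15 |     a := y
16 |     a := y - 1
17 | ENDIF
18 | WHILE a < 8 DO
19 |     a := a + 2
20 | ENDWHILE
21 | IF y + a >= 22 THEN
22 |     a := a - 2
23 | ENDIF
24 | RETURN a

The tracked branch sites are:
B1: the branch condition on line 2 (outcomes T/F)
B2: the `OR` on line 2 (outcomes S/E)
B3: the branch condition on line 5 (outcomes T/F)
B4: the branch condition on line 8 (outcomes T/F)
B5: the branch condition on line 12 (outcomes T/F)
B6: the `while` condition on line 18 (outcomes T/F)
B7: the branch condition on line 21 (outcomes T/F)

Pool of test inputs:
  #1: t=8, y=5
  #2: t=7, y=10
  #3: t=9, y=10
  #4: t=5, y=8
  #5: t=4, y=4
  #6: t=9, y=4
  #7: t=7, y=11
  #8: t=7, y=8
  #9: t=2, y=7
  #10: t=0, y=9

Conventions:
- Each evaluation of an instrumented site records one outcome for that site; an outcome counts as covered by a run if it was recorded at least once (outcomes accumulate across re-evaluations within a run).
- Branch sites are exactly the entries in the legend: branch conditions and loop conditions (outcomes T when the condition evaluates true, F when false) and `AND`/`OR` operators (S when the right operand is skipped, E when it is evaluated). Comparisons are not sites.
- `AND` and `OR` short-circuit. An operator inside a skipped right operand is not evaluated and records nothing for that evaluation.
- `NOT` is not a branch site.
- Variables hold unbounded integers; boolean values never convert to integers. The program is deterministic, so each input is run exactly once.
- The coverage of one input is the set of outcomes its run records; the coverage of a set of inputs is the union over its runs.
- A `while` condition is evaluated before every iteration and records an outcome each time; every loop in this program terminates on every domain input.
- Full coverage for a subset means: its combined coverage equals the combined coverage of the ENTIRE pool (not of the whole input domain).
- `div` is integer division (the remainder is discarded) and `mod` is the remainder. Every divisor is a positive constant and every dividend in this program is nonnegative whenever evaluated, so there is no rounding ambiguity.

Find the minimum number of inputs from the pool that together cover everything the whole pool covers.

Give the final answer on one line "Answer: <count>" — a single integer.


input #1, t=8, y=5: outcomes B1=T, B2=E, B3=F, B5=T, B6=T, B6=F, B7=F
input #2, t=7, y=10: outcomes B1=T, B2=S, B3=F, B5=T, B6=T, B6=F, B7=F
input #3, t=9, y=10: outcomes B1=T, B2=S, B3=F, B5=T, B6=T, B6=F, B7=F
input #4, t=5, y=8: outcomes B1=T, B2=S, B3=F, B5=T, B6=T, B6=F, B7=F
input #5, t=4, y=4: outcomes B1=T, B2=S, B3=F, B5=T, B6=T, B6=F, B7=F
input #6, t=9, y=4: outcomes B1=T, B2=S, B3=F, B5=T, B6=T, B6=F, B7=F
input #7, t=7, y=11: outcomes B1=T, B2=S, B3=F, B5=T, B6=T, B6=F, B7=F
input #8, t=7, y=8: outcomes B1=T, B2=S, B3=F, B5=T, B6=T, B6=F, B7=F
input #9, t=2, y=7: outcomes B1=T, B2=S, B3=F, B5=T, B6=T, B6=F, B7=F
input #10, t=0, y=9: outcomes B1=T, B2=S, B3=F, B5=F, B6=F, B7=F
together the pool reaches 9 outcomes: B1=T, B2=S, B2=E, B3=F, B5=T, B5=F, B6=T, B6=F, B7=F
every size-1 subset falls short of the 9 outcomes (best: 7/9)
inputs {1, 10} (size 2) cover everything; no size-2 subset with a lexicographically smaller index list covers all 9
Answer: 2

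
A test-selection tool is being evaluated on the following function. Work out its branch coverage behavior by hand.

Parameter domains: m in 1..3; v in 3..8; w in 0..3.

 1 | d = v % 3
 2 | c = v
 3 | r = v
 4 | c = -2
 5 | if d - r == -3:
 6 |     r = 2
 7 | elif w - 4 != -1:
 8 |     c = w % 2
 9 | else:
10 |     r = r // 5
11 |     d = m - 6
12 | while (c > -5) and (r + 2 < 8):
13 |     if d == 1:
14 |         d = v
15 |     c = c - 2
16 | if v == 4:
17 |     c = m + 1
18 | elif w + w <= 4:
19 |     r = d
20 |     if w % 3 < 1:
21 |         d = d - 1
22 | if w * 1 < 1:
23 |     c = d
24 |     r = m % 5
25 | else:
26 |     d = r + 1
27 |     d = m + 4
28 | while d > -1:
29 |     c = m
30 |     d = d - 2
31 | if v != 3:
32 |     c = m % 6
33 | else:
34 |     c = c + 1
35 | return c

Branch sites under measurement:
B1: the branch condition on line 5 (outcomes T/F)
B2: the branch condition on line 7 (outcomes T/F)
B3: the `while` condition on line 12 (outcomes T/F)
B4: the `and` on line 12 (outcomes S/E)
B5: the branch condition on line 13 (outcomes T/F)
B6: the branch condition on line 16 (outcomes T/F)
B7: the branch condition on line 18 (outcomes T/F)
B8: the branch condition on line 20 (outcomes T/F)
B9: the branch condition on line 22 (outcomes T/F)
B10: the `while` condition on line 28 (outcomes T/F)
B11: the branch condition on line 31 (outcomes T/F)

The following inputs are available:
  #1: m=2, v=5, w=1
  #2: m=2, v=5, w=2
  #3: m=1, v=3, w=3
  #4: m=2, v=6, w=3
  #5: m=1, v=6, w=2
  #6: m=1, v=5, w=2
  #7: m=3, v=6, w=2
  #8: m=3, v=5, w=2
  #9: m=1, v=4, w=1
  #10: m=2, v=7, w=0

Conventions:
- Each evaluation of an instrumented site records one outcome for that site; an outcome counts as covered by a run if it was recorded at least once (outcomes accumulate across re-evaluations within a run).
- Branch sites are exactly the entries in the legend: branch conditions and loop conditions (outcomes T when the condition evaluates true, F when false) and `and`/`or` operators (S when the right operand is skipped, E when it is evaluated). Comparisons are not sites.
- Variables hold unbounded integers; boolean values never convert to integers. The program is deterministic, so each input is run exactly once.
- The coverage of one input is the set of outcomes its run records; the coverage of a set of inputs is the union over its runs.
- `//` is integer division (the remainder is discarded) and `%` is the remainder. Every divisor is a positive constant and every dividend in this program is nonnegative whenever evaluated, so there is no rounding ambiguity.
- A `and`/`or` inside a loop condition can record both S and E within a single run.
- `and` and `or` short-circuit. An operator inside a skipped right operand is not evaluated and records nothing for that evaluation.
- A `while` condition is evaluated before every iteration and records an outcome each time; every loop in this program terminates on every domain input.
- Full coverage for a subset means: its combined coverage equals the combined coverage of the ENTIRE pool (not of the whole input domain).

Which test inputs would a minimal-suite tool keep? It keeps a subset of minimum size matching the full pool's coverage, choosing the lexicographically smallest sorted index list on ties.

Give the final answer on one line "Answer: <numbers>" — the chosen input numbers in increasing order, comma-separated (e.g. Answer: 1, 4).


input #1, m=2, v=5, w=1: outcomes B1=T, B3=T, B3=F, B4=S, B4=E, B5=F, B6=F, B7=T, B8=F, B9=F, B10=T, B10=F, B11=T
input #2, m=2, v=5, w=2: outcomes B1=T, B3=T, B3=F, B4=S, B4=E, B5=F, B6=F, B7=T, B8=F, B9=F, B10=T, B10=F, B11=T
input #3, m=1, v=3, w=3: outcomes B1=T, B3=T, B3=F, B4=S, B4=E, B5=F, B6=F, B7=F, B9=F, B10=T, B10=F, B11=F
input #4, m=2, v=6, w=3: outcomes B1=F, B2=F, B3=T, B3=F, B4=S, B4=E, B5=F, B6=F, B7=F, B9=F, B10=T, B10=F, B11=T
input #5, m=1, v=6, w=2: outcomes B1=F, B2=T, B3=F, B4=E, B6=F, B7=T, B8=F, B9=F, B10=T, B10=F, B11=T
input #6, m=1, v=5, w=2: outcomes B1=T, B3=T, B3=F, B4=S, B4=E, B5=F, B6=F, B7=T, B8=F, B9=F, B10=T, B10=F, B11=T
input #7, m=3, v=6, w=2: outcomes B1=F, B2=T, B3=F, B4=E, B6=F, B7=T, B8=F, B9=F, B10=T, B10=F, B11=T
input #8, m=3, v=5, w=2: outcomes B1=T, B3=T, B3=F, B4=S, B4=E, B5=F, B6=F, B7=T, B8=F, B9=F, B10=T, B10=F, B11=T
input #9, m=1, v=4, w=1: outcomes B1=T, B3=T, B3=F, B4=S, B4=E, B5=T, B5=F, B6=T, B9=F, B10=T, B10=F, B11=T
input #10, m=2, v=7, w=0: outcomes B1=F, B2=T, B3=F, B4=E, B6=F, B7=T, B8=T, B9=T, B10=T, B10=F, B11=T
together the pool reaches 22 outcomes: B1=T, B1=F, B2=T, B2=F, B3=T, B3=F, B4=S, B4=E, B5=T, B5=F, B6=T, B6=F, B7=T, B7=F, B8=T, B8=F, B9=T, B9=F, B10=T, B10=F, B11=T, B11=F
no size-1 subset reaches all 22 outcomes (best union: 13/22)
no size-2 subset reaches all 22 outcomes (best union: 18/22)
no size-3 subset reaches all 22 outcomes (best union: 20/22)
no size-4 subset reaches all 22 outcomes (best union: 21/22)
inputs {1, 3, 4, 9, 10} (size 5) cover everything; no size-5 subset with a lexicographically smaller index list covers all 22
Answer: 1, 3, 4, 9, 10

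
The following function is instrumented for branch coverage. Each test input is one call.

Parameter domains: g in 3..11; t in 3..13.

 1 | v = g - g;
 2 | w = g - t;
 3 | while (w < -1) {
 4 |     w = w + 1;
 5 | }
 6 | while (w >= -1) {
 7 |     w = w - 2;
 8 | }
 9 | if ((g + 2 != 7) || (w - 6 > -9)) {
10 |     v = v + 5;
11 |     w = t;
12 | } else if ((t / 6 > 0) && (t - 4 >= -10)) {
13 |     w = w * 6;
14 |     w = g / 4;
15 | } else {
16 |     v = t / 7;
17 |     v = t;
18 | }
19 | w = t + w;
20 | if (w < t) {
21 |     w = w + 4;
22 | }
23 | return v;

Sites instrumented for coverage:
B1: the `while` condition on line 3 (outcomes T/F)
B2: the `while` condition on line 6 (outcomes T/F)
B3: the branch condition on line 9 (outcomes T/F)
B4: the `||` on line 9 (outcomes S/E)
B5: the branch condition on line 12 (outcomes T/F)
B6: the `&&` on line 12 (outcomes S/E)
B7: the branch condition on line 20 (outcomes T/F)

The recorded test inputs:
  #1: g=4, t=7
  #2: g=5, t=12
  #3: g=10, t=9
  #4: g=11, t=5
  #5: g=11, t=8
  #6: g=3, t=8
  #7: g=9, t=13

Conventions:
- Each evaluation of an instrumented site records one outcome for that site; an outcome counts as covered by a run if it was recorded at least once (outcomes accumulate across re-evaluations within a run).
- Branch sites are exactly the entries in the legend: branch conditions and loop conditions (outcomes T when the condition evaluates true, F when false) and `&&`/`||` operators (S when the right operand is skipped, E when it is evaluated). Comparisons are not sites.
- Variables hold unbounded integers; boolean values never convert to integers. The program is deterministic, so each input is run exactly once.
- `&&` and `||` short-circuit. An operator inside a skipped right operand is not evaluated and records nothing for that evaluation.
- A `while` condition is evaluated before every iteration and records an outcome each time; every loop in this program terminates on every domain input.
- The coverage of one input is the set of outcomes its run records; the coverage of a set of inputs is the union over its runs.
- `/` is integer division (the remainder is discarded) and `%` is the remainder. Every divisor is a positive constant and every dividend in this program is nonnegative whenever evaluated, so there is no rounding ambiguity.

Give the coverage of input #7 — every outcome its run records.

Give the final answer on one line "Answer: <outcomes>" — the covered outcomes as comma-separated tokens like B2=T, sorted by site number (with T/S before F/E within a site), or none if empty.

Event log for input #7 (g=9, t=13):
  B1->T, B1->T, B1->T, B1->F, B2->T, B2->F, B4->S, B3->T, B7->F
deduplicating events, the covered set is: B1=T, B1=F, B2=T, B2=F, B3=T, B4=S, B7=F

Answer: B1=T, B1=F, B2=T, B2=F, B3=T, B4=S, B7=F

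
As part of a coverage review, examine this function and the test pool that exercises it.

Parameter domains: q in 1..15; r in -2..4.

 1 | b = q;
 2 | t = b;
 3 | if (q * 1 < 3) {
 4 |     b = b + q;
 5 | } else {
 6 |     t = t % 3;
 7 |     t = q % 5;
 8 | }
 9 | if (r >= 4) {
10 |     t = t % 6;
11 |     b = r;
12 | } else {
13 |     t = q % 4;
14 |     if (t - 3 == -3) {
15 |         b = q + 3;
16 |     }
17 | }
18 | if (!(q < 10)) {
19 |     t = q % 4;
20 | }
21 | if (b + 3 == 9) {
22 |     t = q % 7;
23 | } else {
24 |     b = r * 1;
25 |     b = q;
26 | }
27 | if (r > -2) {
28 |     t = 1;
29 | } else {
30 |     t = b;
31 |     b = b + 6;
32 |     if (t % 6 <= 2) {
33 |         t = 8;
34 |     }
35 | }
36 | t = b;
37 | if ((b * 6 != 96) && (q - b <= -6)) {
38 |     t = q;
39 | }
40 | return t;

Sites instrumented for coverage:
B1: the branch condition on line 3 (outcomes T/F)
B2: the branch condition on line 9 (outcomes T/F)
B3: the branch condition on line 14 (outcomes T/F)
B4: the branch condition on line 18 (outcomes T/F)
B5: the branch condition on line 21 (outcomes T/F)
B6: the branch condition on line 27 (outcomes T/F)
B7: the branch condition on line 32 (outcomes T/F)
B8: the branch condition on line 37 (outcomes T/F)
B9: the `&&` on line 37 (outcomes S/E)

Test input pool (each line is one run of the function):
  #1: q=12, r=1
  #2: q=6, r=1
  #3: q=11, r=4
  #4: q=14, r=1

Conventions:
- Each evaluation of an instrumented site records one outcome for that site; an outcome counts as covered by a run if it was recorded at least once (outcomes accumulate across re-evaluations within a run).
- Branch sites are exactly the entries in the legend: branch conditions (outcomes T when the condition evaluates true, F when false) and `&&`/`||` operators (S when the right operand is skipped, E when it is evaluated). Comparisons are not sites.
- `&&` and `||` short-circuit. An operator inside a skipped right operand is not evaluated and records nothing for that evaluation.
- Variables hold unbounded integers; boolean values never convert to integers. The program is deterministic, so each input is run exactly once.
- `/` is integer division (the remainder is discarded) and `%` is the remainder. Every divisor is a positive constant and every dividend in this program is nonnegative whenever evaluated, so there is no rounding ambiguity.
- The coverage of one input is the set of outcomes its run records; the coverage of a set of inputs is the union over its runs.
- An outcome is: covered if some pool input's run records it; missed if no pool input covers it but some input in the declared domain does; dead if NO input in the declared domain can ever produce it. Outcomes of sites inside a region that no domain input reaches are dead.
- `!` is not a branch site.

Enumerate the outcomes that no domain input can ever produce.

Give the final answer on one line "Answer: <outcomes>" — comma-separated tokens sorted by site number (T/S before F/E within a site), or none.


checking every outcome against all 105 domain inputs:
  reachable outcomes have witnesses, e.g. B1=T (e.g. q=1, r=-2), B1=F (e.g. q=3, r=-2), B2=T (e.g. q=1, r=4), B2=F (e.g. q=1, r=-2)
Answer: none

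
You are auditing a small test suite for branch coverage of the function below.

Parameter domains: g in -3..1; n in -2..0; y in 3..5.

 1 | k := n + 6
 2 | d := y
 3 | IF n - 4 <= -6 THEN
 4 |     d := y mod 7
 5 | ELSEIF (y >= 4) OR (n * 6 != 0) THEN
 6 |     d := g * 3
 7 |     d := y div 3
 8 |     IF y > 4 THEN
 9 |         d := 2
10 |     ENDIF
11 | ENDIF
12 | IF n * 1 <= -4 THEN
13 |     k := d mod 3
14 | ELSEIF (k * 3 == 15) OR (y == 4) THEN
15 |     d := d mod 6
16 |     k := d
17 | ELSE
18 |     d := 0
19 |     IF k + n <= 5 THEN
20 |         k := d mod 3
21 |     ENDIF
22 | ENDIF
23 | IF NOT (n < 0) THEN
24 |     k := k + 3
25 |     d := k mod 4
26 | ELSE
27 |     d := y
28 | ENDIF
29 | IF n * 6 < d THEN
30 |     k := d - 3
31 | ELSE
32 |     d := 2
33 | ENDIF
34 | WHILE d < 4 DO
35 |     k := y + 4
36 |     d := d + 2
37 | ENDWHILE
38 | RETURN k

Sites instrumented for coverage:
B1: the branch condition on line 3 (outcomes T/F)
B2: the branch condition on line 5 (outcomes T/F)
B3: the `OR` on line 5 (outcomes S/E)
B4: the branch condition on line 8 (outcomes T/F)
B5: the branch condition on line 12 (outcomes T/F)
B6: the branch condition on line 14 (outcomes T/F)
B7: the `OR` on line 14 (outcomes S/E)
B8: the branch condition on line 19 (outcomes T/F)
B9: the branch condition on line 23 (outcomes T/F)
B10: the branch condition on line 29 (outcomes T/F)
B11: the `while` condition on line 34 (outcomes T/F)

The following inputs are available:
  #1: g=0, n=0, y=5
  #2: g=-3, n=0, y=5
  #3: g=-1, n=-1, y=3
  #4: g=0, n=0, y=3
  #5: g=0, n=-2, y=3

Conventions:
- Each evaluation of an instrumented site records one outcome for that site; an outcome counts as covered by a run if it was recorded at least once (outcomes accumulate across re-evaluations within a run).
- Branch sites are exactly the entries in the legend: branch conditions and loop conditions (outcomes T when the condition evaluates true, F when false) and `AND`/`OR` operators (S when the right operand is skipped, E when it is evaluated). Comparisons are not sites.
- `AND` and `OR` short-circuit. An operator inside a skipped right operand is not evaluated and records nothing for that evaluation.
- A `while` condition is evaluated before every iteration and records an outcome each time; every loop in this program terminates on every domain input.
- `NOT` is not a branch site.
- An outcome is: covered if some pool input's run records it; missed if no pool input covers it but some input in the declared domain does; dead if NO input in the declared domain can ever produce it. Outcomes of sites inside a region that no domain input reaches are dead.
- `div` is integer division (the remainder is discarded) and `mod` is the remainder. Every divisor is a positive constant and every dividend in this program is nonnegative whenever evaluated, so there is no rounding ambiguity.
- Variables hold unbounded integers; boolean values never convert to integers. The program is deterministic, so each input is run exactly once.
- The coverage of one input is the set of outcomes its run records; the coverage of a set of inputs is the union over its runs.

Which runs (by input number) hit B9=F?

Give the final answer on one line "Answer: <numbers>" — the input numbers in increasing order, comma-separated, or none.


input #1 (g=0, n=0, y=5): never hits B9=F
input #2 (g=-3, n=0, y=5): never hits B9=F
input #3 (g=-1, n=-1, y=3): hits B9=F
input #4 (g=0, n=0, y=3): never hits B9=F
input #5 (g=0, n=-2, y=3): hits B9=F
Answer: 3, 5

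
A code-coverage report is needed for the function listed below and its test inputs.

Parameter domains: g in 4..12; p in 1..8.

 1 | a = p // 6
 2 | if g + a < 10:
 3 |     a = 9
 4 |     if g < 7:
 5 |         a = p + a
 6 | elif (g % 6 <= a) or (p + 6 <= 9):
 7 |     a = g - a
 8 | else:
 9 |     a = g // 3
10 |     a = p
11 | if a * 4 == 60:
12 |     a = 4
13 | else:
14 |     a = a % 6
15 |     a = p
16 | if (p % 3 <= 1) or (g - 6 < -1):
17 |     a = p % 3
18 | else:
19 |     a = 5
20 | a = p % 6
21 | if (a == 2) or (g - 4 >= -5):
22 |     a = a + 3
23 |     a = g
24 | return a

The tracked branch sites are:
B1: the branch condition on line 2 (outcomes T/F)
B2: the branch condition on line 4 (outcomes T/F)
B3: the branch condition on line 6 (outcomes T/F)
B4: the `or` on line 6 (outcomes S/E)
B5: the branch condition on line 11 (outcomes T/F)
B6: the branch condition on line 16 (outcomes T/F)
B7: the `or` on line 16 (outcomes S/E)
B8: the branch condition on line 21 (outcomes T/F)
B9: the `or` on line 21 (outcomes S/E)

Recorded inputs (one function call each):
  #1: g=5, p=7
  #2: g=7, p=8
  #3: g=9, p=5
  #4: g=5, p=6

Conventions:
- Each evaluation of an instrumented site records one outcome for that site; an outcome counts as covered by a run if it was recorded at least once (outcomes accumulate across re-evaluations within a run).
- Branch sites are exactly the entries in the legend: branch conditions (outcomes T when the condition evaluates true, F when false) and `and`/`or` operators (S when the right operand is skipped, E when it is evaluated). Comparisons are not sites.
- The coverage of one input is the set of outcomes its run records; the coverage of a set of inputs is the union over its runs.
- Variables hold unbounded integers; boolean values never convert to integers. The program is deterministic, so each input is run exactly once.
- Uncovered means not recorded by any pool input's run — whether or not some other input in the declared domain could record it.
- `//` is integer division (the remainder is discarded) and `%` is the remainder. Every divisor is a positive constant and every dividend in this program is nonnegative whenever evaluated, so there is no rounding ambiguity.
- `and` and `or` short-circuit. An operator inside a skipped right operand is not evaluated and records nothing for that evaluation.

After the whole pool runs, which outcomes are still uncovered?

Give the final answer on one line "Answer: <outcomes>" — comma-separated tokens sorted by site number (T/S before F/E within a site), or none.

#1 (g=5, p=7) -> B1->T, B2->T, B5->F, B7->S, B6->T, B9->E, B8->T; covered: B1=T, B2=T, B5=F, B6=T, B7=S, B8=T, B9=E
#2 (g=7, p=8) -> B1->T, B2->F, B5->F, B7->E, B6->F, B9->S, B8->T; covered: B1=T, B2=F, B5=F, B6=F, B7=E, B8=T, B9=S
#3 (g=9, p=5) -> B1->T, B2->F, B5->F, B7->E, B6->F, B9->E, B8->T; covered: B1=T, B2=F, B5=F, B6=F, B7=E, B8=T, B9=E
#4 (g=5, p=6) -> B1->T, B2->T, B5->T, B7->S, B6->T, B9->E, B8->T; covered: B1=T, B2=T, B5=T, B6=T, B7=S, B8=T, B9=E
union over the pool: B1=T, B2=T, B2=F, B5=T, B5=F, B6=T, B6=F, B7=S, B7=E, B8=T, B9=S, B9=E
uncovered (6 of 18): B1=F, B3=T, B3=F, B4=S, B4=E, B8=F

Answer: B1=F, B3=T, B3=F, B4=S, B4=E, B8=F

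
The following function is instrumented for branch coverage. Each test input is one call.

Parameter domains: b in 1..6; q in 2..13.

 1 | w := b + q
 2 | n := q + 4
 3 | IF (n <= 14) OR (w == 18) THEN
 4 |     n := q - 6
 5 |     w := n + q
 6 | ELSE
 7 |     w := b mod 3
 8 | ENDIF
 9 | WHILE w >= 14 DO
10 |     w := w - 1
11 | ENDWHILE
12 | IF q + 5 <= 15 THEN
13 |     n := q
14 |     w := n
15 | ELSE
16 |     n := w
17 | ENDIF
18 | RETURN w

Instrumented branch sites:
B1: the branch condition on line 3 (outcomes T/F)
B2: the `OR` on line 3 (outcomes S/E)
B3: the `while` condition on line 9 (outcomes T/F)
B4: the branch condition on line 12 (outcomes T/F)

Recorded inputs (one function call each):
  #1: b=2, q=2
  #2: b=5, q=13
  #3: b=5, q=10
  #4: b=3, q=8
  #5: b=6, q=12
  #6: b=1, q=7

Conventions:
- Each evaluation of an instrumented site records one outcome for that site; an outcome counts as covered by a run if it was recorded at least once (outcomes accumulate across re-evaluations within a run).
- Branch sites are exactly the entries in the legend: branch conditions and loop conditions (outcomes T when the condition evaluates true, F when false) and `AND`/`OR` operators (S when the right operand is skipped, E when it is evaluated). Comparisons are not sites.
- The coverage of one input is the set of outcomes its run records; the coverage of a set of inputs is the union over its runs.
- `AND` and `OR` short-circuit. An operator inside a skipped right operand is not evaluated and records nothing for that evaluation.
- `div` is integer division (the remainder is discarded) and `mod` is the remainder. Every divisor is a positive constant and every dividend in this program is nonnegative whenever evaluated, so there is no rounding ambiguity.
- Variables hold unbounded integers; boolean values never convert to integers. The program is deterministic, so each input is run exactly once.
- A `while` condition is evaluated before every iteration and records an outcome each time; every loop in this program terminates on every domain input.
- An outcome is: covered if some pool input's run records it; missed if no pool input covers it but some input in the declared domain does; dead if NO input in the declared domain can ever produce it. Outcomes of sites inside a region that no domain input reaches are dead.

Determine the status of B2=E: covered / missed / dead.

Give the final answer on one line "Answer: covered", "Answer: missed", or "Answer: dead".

B2=E is recorded by pool input(s) 2, 5 -> covered

Answer: covered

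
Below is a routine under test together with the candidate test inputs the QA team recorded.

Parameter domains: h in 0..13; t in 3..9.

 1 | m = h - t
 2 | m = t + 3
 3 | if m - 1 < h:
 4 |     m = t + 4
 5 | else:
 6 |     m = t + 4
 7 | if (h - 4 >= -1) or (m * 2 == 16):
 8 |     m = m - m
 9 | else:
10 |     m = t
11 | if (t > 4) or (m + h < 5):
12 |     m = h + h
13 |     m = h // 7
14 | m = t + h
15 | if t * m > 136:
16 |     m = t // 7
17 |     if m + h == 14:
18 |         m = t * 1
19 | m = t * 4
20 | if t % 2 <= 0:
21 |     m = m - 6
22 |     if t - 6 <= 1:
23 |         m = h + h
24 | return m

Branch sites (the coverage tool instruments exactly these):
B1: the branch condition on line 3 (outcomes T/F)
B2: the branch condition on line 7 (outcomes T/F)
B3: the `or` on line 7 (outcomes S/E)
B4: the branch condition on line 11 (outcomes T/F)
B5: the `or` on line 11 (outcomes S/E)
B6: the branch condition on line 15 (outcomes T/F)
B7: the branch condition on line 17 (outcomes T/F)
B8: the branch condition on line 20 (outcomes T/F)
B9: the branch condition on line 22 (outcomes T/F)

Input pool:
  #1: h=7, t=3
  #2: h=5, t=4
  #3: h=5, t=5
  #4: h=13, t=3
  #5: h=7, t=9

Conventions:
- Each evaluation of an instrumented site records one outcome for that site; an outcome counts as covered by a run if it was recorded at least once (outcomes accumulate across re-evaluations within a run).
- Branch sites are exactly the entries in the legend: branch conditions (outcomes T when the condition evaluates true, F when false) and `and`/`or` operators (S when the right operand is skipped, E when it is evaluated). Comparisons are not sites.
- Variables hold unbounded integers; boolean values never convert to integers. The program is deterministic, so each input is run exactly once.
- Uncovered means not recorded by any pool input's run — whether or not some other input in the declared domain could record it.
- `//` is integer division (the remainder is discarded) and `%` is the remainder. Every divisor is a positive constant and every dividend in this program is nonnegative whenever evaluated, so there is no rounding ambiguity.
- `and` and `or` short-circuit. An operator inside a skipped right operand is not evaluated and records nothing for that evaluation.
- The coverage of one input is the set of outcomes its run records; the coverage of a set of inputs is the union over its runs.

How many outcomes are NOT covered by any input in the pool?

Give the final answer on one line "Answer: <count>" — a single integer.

#1 (h=7, t=3) -> covered: B1=T, B2=T, B3=S, B4=F, B5=E, B6=F, B8=F
#2 (h=5, t=4) -> covered: B1=F, B2=T, B3=S, B4=F, B5=E, B6=F, B8=T, B9=T
#3 (h=5, t=5) -> covered: B1=F, B2=T, B3=S, B4=T, B5=S, B6=F, B8=F
#4 (h=13, t=3) -> covered: B1=T, B2=T, B3=S, B4=F, B5=E, B6=F, B8=F
#5 (h=7, t=9) -> covered: B1=F, B2=T, B3=S, B4=T, B5=S, B6=T, B7=F, B8=F
union over the pool: B1=T, B1=F, B2=T, B3=S, B4=T, B4=F, B5=S, B5=E, B6=T, B6=F, B7=F, B8=T, B8=F, B9=T
uncovered (4 of 18): B2=F, B3=E, B7=T, B9=F

Answer: 4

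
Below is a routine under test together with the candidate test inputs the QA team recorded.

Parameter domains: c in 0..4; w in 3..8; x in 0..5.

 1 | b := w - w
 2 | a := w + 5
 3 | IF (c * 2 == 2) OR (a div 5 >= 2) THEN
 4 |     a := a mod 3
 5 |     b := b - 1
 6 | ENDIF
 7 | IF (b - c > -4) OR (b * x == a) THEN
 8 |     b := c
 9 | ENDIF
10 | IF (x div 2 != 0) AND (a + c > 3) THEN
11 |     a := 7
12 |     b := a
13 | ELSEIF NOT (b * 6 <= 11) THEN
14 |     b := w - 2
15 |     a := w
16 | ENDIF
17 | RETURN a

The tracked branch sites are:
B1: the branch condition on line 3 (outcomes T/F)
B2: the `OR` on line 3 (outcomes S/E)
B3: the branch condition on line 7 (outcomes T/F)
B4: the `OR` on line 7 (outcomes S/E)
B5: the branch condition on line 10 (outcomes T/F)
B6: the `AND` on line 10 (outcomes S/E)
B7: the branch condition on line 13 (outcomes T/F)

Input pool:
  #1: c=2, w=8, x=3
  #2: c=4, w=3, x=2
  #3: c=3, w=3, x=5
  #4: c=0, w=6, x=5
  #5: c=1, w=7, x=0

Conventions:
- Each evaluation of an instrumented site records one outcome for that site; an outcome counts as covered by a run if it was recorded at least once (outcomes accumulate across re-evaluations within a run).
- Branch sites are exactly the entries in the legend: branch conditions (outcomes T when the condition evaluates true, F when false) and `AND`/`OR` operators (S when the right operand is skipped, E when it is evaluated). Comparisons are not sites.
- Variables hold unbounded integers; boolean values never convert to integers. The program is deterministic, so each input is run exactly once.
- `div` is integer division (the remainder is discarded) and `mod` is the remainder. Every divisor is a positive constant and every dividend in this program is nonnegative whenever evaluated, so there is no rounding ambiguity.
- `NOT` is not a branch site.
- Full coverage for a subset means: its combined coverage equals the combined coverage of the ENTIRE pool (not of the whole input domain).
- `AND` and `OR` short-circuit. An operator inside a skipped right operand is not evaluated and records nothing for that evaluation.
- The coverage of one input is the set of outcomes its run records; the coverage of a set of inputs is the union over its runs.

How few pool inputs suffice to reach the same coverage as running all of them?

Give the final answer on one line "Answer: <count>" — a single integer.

test 1 (c=2, w=8, x=3) fires B2->E, B1->T, B4->S, B3->T, B6->E, B5->F, B7->T; hits B1=T, B2=E, B3=T, B4=S, B5=F, B6=E, B7=T
test 2 (c=4, w=3, x=2) fires B2->E, B1->F, B4->E, B3->F, B6->E, B5->T; hits B1=F, B2=E, B3=F, B4=E, B5=T, B6=E
test 3 (c=3, w=3, x=5) fires B2->E, B1->F, B4->S, B3->T, B6->E, B5->T; hits B1=F, B2=E, B3=T, B4=S, B5=T, B6=E
test 4 (c=0, w=6, x=5) fires B2->E, B1->T, B4->S, B3->T, B6->E, B5->F, B7->F; hits B1=T, B2=E, B3=T, B4=S, B5=F, B6=E, B7=F
test 5 (c=1, w=7, x=0) fires B2->S, B1->T, B4->S, B3->T, B6->S, B5->F, B7->F; hits B1=T, B2=S, B3=T, B4=S, B5=F, B6=S, B7=F
union over all inputs: B1=T, B1=F, B2=S, B2=E, B3=T, B3=F, B4=S, B4=E, B5=T, B5=F, B6=S, B6=E, B7=T, B7=F (14 outcomes)
every size-1 subset falls short of the 14 outcomes (best: 7/14)
every size-2 subset falls short of the 14 outcomes (best: 13/14)
size 3: inputs {1, 2, 5} cover all 14 outcomes, and no lexicographically smaller subset of this size does

Answer: 3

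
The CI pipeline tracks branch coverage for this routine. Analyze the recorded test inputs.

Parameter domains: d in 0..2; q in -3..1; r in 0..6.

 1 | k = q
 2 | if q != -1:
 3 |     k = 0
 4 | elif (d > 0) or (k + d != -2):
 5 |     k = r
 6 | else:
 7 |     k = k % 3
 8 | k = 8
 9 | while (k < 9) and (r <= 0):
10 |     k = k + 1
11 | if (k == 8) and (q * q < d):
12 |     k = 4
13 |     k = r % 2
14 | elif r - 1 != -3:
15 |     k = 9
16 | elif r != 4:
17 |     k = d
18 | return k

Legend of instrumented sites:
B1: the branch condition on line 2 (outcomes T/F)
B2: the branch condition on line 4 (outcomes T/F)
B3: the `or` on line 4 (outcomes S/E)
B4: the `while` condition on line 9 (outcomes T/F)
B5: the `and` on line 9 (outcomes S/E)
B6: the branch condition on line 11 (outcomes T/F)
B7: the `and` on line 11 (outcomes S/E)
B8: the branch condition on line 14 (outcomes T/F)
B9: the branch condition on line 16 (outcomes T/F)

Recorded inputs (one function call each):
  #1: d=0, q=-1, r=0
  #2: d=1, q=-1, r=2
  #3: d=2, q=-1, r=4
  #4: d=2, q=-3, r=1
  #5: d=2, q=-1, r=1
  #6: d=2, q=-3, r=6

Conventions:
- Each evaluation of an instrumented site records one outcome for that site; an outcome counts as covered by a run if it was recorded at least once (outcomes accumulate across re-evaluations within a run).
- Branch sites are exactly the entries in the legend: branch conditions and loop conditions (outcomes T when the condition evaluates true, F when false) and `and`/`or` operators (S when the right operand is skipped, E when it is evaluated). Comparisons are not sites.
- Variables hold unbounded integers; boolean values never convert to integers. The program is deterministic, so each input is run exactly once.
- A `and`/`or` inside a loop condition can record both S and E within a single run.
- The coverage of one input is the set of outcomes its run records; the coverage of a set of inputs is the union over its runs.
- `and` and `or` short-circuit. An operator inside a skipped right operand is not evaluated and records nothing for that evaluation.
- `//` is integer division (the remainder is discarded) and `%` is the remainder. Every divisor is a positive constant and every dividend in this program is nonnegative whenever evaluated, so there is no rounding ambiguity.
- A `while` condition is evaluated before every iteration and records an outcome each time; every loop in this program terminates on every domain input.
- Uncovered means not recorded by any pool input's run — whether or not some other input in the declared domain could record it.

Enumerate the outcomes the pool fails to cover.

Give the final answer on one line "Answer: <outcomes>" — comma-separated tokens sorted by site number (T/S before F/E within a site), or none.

#1 (d=0, q=-1, r=0) -> covered: B1=F, B2=T, B3=E, B4=T, B4=F, B5=S, B5=E, B6=F, B7=S, B8=T
#2 (d=1, q=-1, r=2) -> covered: B1=F, B2=T, B3=S, B4=F, B5=E, B6=F, B7=E, B8=T
#3 (d=2, q=-1, r=4) -> covered: B1=F, B2=T, B3=S, B4=F, B5=E, B6=T, B7=E
#4 (d=2, q=-3, r=1) -> covered: B1=T, B4=F, B5=E, B6=F, B7=E, B8=T
#5 (d=2, q=-1, r=1) -> covered: B1=F, B2=T, B3=S, B4=F, B5=E, B6=T, B7=E
#6 (d=2, q=-3, r=6) -> covered: B1=T, B4=F, B5=E, B6=F, B7=E, B8=T
union over the pool: B1=T, B1=F, B2=T, B3=S, B3=E, B4=T, B4=F, B5=S, B5=E, B6=T, B6=F, B7=S, B7=E, B8=T
uncovered (4 of 18): B2=F, B8=F, B9=T, B9=F

Answer: B2=F, B8=F, B9=T, B9=F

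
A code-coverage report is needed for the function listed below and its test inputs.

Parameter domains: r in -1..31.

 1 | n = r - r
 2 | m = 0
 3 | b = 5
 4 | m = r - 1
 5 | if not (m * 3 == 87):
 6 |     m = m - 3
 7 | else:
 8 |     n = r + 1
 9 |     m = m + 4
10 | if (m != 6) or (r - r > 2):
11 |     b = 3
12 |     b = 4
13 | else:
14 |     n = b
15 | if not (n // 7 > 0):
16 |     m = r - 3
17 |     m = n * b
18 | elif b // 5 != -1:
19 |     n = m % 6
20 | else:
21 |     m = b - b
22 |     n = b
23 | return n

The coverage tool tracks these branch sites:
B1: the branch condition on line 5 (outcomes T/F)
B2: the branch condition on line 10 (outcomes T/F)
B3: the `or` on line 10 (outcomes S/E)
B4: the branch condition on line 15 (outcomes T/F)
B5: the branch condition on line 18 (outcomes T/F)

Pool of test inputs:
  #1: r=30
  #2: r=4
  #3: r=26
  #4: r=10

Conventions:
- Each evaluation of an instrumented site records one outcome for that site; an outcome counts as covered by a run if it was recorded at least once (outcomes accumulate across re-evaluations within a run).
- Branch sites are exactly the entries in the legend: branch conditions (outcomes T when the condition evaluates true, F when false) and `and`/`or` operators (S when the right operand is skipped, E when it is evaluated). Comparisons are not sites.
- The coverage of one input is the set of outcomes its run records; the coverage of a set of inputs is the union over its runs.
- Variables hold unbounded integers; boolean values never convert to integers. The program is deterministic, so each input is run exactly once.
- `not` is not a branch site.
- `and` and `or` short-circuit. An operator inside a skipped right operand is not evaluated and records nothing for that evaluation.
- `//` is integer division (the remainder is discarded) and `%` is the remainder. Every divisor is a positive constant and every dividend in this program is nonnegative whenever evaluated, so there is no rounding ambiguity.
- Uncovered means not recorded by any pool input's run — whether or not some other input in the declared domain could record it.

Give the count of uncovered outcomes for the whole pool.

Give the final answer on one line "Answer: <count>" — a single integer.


#1 (r=30) -> B1->F, B3->S, B2->T, B4->F, B5->T; covered: B1=F, B2=T, B3=S, B4=F, B5=T
#2 (r=4) -> B1->T, B3->S, B2->T, B4->T; covered: B1=T, B2=T, B3=S, B4=T
#3 (r=26) -> B1->T, B3->S, B2->T, B4->T; covered: B1=T, B2=T, B3=S, B4=T
#4 (r=10) -> B1->T, B3->E, B2->F, B4->T; covered: B1=T, B2=F, B3=E, B4=T
union over the pool: B1=T, B1=F, B2=T, B2=F, B3=S, B3=E, B4=T, B4=F, B5=T
uncovered (1 of 10): B5=F
Answer: 1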